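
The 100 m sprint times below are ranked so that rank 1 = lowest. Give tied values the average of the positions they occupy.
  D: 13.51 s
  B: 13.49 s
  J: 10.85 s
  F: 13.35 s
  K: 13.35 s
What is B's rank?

4

Sorted (ascending): 10.85, 13.35, 13.35, 13.49, 13.51
The 2 values of 13.35 occupy positions 2–3 → average rank (2+3)/2 = 2.5.
B has value 13.49 s → rank 4.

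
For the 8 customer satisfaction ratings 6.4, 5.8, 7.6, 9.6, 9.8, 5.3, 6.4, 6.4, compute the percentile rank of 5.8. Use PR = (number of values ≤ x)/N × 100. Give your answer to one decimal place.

25.0

N = 8.
Strictly below 5.8: 1. Equal to 5.8: 1.
PR = 2/8 × 100 = 25.0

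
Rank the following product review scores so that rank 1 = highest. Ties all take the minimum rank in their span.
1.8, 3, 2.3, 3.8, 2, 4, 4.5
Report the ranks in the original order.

Sorted (descending): 4.5, 4, 3.8, 3, 2.3, 2, 1.8
No ties — each value takes its position as its rank.

7, 4, 5, 3, 6, 2, 1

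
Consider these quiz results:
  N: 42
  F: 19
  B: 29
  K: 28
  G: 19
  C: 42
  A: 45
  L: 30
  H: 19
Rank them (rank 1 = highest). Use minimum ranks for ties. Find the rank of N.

2

Sorted (descending): 45, 42, 42, 30, 29, 28, 19, 19, 19
The 2 values of 42 occupy positions 2–3 → each gets rank 2.
The 3 values of 19 occupy positions 7–9 → each gets rank 7.
N has value 42 → rank 2.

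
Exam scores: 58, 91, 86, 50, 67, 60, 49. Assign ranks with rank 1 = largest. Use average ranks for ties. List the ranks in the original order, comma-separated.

5, 1, 2, 6, 3, 4, 7

Sorted (descending): 91, 86, 67, 60, 58, 50, 49
No ties — each value takes its position as its rank.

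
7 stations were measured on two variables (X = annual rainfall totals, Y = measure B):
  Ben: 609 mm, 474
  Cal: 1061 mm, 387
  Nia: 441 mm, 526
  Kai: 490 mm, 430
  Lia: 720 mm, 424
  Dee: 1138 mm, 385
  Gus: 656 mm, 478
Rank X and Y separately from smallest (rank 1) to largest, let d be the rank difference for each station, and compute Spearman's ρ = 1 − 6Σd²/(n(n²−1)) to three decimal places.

Ranks of variable 1: 3, 6, 1, 2, 5, 7, 4
Ranks of variable 2: 5, 2, 7, 4, 3, 1, 6
d = r₁ − r₂: -2, 4, -6, -2, 2, 6, -2
d²: 4, 16, 36, 4, 4, 36, 4; Σd² = 104
ρ = 1 − 6·104/(7·48) = 1 − 624/336 = -0.857

-0.857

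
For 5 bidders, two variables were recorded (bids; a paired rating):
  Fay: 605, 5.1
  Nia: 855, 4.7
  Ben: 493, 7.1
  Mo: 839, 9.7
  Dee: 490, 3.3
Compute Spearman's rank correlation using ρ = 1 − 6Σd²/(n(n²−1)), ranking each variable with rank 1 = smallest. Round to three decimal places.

Ranks of variable 1: 3, 5, 2, 4, 1
Ranks of variable 2: 3, 2, 4, 5, 1
d = r₁ − r₂: 0, 3, -2, -1, 0
d²: 0, 9, 4, 1, 0; Σd² = 14
ρ = 1 − 6·14/(5·24) = 1 − 84/120 = 0.300

0.300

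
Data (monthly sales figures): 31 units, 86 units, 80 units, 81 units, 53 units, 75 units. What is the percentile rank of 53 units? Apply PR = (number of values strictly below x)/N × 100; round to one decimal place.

N = 6.
Strictly below 53: 1. Equal to 53: 1.
PR = 1/6 × 100 = 16.7

16.7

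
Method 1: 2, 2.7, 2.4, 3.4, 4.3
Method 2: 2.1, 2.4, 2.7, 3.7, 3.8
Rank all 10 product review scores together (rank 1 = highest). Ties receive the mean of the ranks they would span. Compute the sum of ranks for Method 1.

Sorted (descending): 4.3, 3.8, 3.7, 3.4, 2.7, 2.7, 2.4, 2.4, 2.1, 2
The 2 values of 2.7 occupy positions 5–6 → average rank (5+6)/2 = 5.5.
The 2 values of 2.4 occupy positions 7–8 → average rank (7+8)/2 = 7.5.
Method 1 values → pooled ranks: 2→10, 2.7→5.5, 2.4→7.5, 3.4→4, 4.3→1
Rank sum = 10 + 5.5 + 7.5 + 4 + 1 = 28

28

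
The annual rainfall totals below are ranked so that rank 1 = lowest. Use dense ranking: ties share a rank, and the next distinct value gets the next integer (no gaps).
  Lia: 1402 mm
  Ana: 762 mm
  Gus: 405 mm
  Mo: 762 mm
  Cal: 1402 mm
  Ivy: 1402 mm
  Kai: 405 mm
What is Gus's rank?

1

Sorted (ascending): 405, 405, 762, 762, 1402, 1402, 1402
The 2 values of 405 share dense rank 1.
The 2 values of 762 share dense rank 2.
The 3 values of 1402 share dense rank 3.
Gus has value 405 mm → rank 1.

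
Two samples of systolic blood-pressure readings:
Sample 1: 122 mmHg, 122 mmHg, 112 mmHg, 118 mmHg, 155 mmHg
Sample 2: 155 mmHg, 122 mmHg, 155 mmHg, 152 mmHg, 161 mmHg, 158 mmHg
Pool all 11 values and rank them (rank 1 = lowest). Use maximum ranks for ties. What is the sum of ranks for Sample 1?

Sorted (ascending): 112, 118, 122, 122, 122, 152, 155, 155, 155, 158, 161
The 3 values of 122 occupy positions 3–5 → each gets rank 5.
The 3 values of 155 occupy positions 7–9 → each gets rank 9.
Sample 1 values → pooled ranks: 122→5, 122→5, 112→1, 118→2, 155→9
Rank sum = 5 + 5 + 1 + 2 + 9 = 22

22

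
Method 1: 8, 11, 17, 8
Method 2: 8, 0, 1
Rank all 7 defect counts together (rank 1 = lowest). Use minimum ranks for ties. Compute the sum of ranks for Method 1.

Sorted (ascending): 0, 1, 8, 8, 8, 11, 17
The 3 values of 8 occupy positions 3–5 → each gets rank 3.
Method 1 values → pooled ranks: 8→3, 11→6, 17→7, 8→3
Rank sum = 3 + 6 + 7 + 3 = 19

19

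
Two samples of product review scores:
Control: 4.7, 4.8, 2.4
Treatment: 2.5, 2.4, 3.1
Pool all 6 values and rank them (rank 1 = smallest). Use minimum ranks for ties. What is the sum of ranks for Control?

Sorted (ascending): 2.4, 2.4, 2.5, 3.1, 4.7, 4.8
The 2 values of 2.4 occupy positions 1–2 → each gets rank 1.
Control values → pooled ranks: 4.7→5, 4.8→6, 2.4→1
Rank sum = 5 + 6 + 1 = 12

12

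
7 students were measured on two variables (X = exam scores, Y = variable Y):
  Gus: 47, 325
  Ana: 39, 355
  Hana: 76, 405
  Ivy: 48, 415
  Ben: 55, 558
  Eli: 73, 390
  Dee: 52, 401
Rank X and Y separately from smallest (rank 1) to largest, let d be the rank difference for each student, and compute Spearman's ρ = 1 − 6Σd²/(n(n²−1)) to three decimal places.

Ranks of variable 1: 2, 1, 7, 3, 5, 6, 4
Ranks of variable 2: 1, 2, 5, 6, 7, 3, 4
d = r₁ − r₂: 1, -1, 2, -3, -2, 3, 0
d²: 1, 1, 4, 9, 4, 9, 0; Σd² = 28
ρ = 1 − 6·28/(7·48) = 1 − 168/336 = 0.500

0.500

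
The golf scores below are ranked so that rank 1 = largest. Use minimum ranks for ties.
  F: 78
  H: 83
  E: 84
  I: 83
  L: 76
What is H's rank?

2

Sorted (descending): 84, 83, 83, 78, 76
The 2 values of 83 occupy positions 2–3 → each gets rank 2.
H has value 83 → rank 2.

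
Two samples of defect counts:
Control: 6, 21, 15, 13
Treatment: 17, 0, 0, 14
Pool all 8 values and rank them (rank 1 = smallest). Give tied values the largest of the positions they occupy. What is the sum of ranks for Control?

21

Sorted (ascending): 0, 0, 6, 13, 14, 15, 17, 21
The 2 values of 0 occupy positions 1–2 → each gets rank 2.
Control values → pooled ranks: 6→3, 21→8, 15→6, 13→4
Rank sum = 3 + 8 + 6 + 4 = 21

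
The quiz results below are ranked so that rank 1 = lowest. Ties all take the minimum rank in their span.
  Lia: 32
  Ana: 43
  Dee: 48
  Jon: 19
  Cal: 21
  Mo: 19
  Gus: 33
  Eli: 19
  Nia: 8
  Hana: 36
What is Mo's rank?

Sorted (ascending): 8, 19, 19, 19, 21, 32, 33, 36, 43, 48
The 3 values of 19 occupy positions 2–4 → each gets rank 2.
Mo has value 19 → rank 2.

2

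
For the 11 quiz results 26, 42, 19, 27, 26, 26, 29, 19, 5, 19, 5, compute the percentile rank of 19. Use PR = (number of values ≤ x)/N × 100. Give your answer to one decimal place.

N = 11.
Strictly below 19: 2. Equal to 19: 3.
PR = 5/11 × 100 = 45.5

45.5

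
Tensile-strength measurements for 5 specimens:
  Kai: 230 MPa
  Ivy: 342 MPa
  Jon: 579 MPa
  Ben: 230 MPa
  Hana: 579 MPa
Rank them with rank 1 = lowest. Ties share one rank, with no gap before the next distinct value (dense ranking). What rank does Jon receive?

3

Sorted (ascending): 230, 230, 342, 579, 579
The 2 values of 230 share dense rank 1.
The 2 values of 579 share dense rank 3.
Remaining distinct values take the next consecutive integers.
Jon has value 579 MPa → rank 3.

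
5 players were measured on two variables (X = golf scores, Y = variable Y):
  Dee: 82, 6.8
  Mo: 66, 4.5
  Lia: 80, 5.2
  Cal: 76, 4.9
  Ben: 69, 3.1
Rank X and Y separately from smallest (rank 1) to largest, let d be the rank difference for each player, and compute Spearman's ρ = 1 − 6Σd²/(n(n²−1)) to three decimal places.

Ranks of variable 1: 5, 1, 4, 3, 2
Ranks of variable 2: 5, 2, 4, 3, 1
d = r₁ − r₂: 0, -1, 0, 0, 1
d²: 0, 1, 0, 0, 1; Σd² = 2
ρ = 1 − 6·2/(5·24) = 1 − 12/120 = 0.900

0.900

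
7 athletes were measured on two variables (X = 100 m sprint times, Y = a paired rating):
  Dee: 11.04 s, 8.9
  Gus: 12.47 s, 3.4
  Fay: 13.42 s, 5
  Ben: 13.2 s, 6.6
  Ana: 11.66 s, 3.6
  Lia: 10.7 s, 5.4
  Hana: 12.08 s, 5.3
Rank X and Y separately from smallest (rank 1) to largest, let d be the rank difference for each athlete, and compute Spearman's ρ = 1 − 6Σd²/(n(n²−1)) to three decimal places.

Ranks of variable 1: 2, 5, 7, 6, 3, 1, 4
Ranks of variable 2: 7, 1, 3, 6, 2, 5, 4
d = r₁ − r₂: -5, 4, 4, 0, 1, -4, 0
d²: 25, 16, 16, 0, 1, 16, 0; Σd² = 74
ρ = 1 − 6·74/(7·48) = 1 − 444/336 = -0.321

-0.321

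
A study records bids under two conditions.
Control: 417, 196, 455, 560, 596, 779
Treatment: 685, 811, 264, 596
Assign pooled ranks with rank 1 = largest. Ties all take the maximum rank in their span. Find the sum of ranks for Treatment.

18

Sorted (descending): 811, 779, 685, 596, 596, 560, 455, 417, 264, 196
The 2 values of 596 occupy positions 4–5 → each gets rank 5.
Treatment values → pooled ranks: 685→3, 811→1, 264→9, 596→5
Rank sum = 3 + 1 + 9 + 5 = 18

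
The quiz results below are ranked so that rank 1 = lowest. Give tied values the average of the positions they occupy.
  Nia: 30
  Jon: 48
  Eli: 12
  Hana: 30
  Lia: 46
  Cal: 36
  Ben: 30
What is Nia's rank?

3

Sorted (ascending): 12, 30, 30, 30, 36, 46, 48
The 3 values of 30 occupy positions 2–4 → average rank 3.
Nia has value 30 → rank 3.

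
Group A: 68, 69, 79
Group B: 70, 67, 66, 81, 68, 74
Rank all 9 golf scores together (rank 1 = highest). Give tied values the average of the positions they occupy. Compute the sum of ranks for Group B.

31.5

Sorted (descending): 81, 79, 74, 70, 69, 68, 68, 67, 66
The 2 values of 68 occupy positions 6–7 → average rank (6+7)/2 = 6.5.
Group B values → pooled ranks: 70→4, 67→8, 66→9, 81→1, 68→6.5, 74→3
Rank sum = 4 + 8 + 9 + 1 + 6.5 + 3 = 31.5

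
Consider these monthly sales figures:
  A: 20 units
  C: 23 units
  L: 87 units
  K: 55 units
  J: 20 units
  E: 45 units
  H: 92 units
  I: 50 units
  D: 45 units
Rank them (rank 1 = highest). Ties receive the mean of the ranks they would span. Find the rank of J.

8.5

Sorted (descending): 92, 87, 55, 50, 45, 45, 23, 20, 20
The 2 values of 45 occupy positions 5–6 → average rank (5+6)/2 = 5.5.
The 2 values of 20 occupy positions 8–9 → average rank (8+9)/2 = 8.5.
J has value 20 units → rank 8.5.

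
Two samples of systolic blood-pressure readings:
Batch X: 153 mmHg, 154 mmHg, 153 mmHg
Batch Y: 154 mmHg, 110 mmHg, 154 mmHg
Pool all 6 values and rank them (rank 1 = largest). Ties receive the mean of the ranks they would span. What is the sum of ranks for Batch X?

Sorted (descending): 154, 154, 154, 153, 153, 110
The 3 values of 154 occupy positions 1–3 → average rank 2.
The 2 values of 153 occupy positions 4–5 → average rank (4+5)/2 = 4.5.
Batch X values → pooled ranks: 153→4.5, 154→2, 153→4.5
Rank sum = 4.5 + 2 + 4.5 = 11

11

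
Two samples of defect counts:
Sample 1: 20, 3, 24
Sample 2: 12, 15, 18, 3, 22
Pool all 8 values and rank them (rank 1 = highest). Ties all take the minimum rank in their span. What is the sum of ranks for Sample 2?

Sorted (descending): 24, 22, 20, 18, 15, 12, 3, 3
The 2 values of 3 occupy positions 7–8 → each gets rank 7.
Sample 2 values → pooled ranks: 12→6, 15→5, 18→4, 3→7, 22→2
Rank sum = 6 + 5 + 4 + 7 + 2 = 24

24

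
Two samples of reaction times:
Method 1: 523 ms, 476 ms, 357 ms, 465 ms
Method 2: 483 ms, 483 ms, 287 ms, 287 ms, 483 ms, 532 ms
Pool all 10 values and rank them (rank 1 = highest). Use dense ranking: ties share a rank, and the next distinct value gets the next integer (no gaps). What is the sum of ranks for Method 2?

Sorted (descending): 532, 523, 483, 483, 483, 476, 465, 357, 287, 287
The 3 values of 483 share dense rank 3.
The 2 values of 287 share dense rank 7.
Remaining distinct values take the next consecutive integers.
Method 2 values → pooled ranks: 483→3, 483→3, 287→7, 287→7, 483→3, 532→1
Rank sum = 3 + 3 + 7 + 7 + 3 + 1 = 24

24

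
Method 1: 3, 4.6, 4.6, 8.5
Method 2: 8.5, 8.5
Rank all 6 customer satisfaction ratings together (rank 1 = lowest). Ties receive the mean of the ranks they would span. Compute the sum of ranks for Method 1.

11

Sorted (ascending): 3, 4.6, 4.6, 8.5, 8.5, 8.5
The 2 values of 4.6 occupy positions 2–3 → average rank (2+3)/2 = 2.5.
The 3 values of 8.5 occupy positions 4–6 → average rank 5.
Method 1 values → pooled ranks: 3→1, 4.6→2.5, 4.6→2.5, 8.5→5
Rank sum = 1 + 2.5 + 2.5 + 5 = 11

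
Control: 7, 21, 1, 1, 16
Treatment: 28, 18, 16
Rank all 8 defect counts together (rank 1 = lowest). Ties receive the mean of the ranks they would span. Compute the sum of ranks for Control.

Sorted (ascending): 1, 1, 7, 16, 16, 18, 21, 28
The 2 values of 1 occupy positions 1–2 → average rank (1+2)/2 = 1.5.
The 2 values of 16 occupy positions 4–5 → average rank (4+5)/2 = 4.5.
Control values → pooled ranks: 7→3, 21→7, 1→1.5, 1→1.5, 16→4.5
Rank sum = 3 + 7 + 1.5 + 1.5 + 4.5 = 17.5

17.5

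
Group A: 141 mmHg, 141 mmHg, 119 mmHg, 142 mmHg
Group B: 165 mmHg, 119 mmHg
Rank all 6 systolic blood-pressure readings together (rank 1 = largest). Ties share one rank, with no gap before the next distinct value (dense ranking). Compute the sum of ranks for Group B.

5

Sorted (descending): 165, 142, 141, 141, 119, 119
The 2 values of 141 share dense rank 3.
The 2 values of 119 share dense rank 4.
Remaining distinct values take the next consecutive integers.
Group B values → pooled ranks: 165→1, 119→4
Rank sum = 1 + 4 = 5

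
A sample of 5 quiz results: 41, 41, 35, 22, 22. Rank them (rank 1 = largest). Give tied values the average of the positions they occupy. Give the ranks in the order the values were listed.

Sorted (descending): 41, 41, 35, 22, 22
The 2 values of 41 occupy positions 1–2 → average rank (1+2)/2 = 1.5.
The 2 values of 22 occupy positions 4–5 → average rank (4+5)/2 = 4.5.

1.5, 1.5, 3, 4.5, 4.5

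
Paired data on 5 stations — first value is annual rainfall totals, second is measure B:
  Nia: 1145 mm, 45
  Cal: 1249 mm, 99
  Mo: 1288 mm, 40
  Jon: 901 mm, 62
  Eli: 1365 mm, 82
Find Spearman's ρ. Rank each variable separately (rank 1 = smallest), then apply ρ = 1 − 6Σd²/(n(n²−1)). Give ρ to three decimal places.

0.100

Ranks of variable 1: 2, 3, 4, 1, 5
Ranks of variable 2: 2, 5, 1, 3, 4
d = r₁ − r₂: 0, -2, 3, -2, 1
d²: 0, 4, 9, 4, 1; Σd² = 18
ρ = 1 − 6·18/(5·24) = 1 − 108/120 = 0.100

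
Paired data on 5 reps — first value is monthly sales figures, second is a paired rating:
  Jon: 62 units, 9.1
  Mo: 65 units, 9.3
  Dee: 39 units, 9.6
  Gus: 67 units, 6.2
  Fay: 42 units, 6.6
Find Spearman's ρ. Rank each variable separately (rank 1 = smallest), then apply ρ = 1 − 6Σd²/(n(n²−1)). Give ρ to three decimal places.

Ranks of variable 1: 3, 4, 1, 5, 2
Ranks of variable 2: 3, 4, 5, 1, 2
d = r₁ − r₂: 0, 0, -4, 4, 0
d²: 0, 0, 16, 16, 0; Σd² = 32
ρ = 1 − 6·32/(5·24) = 1 − 192/120 = -0.600

-0.600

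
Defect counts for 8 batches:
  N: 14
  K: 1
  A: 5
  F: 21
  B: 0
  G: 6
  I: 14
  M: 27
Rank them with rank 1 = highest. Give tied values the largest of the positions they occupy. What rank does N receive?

Sorted (descending): 27, 21, 14, 14, 6, 5, 1, 0
The 2 values of 14 occupy positions 3–4 → each gets rank 4.
N has value 14 → rank 4.

4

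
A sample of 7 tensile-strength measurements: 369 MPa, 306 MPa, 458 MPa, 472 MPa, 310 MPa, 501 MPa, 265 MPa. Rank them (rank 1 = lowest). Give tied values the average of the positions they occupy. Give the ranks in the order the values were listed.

4, 2, 5, 6, 3, 7, 1

Sorted (ascending): 265, 306, 310, 369, 458, 472, 501
No ties — each value takes its position as its rank.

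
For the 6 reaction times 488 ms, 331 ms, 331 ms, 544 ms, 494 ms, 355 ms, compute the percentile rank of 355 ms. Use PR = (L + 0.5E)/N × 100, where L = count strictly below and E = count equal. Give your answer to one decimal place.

N = 6.
Strictly below 355: 2. Equal to 355: 1.
PR = (2 + 0.5·1)/6 × 100 = 41.7

41.7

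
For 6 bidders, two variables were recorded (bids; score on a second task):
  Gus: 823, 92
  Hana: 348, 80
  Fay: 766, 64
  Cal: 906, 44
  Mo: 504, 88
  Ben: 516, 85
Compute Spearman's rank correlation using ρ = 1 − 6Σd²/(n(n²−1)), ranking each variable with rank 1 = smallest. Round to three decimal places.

-0.257

Ranks of variable 1: 5, 1, 4, 6, 2, 3
Ranks of variable 2: 6, 3, 2, 1, 5, 4
d = r₁ − r₂: -1, -2, 2, 5, -3, -1
d²: 1, 4, 4, 25, 9, 1; Σd² = 44
ρ = 1 − 6·44/(6·35) = 1 − 264/210 = -0.257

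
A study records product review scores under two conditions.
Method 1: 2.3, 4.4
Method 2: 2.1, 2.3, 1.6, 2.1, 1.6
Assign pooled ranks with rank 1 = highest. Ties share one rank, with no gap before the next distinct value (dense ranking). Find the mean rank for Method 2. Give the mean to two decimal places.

Sorted (descending): 4.4, 2.3, 2.3, 2.1, 2.1, 1.6, 1.6
The 2 values of 2.3 share dense rank 2.
The 2 values of 2.1 share dense rank 3.
The 2 values of 1.6 share dense rank 4.
Remaining distinct values take the next consecutive integers.
Method 2 values → pooled ranks: 2.1→3, 2.3→2, 1.6→4, 2.1→3, 1.6→4
Mean rank = (3 + 2 + 4 + 3 + 4) / 5 = 3.20

3.20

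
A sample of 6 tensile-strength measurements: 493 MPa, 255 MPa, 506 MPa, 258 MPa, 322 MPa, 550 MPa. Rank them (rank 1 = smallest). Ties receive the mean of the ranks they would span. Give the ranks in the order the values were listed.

Sorted (ascending): 255, 258, 322, 493, 506, 550
No ties — each value takes its position as its rank.

4, 1, 5, 2, 3, 6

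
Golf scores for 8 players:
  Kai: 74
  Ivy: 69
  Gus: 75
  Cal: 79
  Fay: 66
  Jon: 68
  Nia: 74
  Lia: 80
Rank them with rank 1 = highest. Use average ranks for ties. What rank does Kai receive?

Sorted (descending): 80, 79, 75, 74, 74, 69, 68, 66
The 2 values of 74 occupy positions 4–5 → average rank (4+5)/2 = 4.5.
Kai has value 74 → rank 4.5.

4.5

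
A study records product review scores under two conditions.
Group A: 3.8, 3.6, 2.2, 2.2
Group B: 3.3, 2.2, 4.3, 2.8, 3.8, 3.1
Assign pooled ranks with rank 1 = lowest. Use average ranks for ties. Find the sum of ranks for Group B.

Sorted (ascending): 2.2, 2.2, 2.2, 2.8, 3.1, 3.3, 3.6, 3.8, 3.8, 4.3
The 3 values of 2.2 occupy positions 1–3 → average rank 2.
The 2 values of 3.8 occupy positions 8–9 → average rank (8+9)/2 = 8.5.
Group B values → pooled ranks: 3.3→6, 2.2→2, 4.3→10, 2.8→4, 3.8→8.5, 3.1→5
Rank sum = 6 + 2 + 10 + 4 + 8.5 + 5 = 35.5

35.5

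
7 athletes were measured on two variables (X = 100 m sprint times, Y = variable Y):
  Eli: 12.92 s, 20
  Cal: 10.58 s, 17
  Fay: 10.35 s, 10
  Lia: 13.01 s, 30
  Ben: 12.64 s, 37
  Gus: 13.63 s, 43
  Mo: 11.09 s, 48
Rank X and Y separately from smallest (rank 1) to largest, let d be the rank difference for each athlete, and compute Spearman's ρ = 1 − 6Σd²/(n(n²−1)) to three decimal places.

0.536

Ranks of variable 1: 5, 2, 1, 6, 4, 7, 3
Ranks of variable 2: 3, 2, 1, 4, 5, 6, 7
d = r₁ − r₂: 2, 0, 0, 2, -1, 1, -4
d²: 4, 0, 0, 4, 1, 1, 16; Σd² = 26
ρ = 1 − 6·26/(7·48) = 1 − 156/336 = 0.536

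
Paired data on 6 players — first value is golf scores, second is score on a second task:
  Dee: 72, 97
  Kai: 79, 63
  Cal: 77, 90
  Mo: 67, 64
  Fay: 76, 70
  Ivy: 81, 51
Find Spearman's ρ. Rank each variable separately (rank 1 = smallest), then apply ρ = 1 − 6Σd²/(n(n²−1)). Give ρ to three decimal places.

-0.600

Ranks of variable 1: 2, 5, 4, 1, 3, 6
Ranks of variable 2: 6, 2, 5, 3, 4, 1
d = r₁ − r₂: -4, 3, -1, -2, -1, 5
d²: 16, 9, 1, 4, 1, 25; Σd² = 56
ρ = 1 − 6·56/(6·35) = 1 − 336/210 = -0.600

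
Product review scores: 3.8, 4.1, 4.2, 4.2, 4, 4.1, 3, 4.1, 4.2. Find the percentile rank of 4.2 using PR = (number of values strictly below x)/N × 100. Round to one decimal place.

66.7

N = 9.
Strictly below 4.2: 6. Equal to 4.2: 3.
PR = 6/9 × 100 = 66.7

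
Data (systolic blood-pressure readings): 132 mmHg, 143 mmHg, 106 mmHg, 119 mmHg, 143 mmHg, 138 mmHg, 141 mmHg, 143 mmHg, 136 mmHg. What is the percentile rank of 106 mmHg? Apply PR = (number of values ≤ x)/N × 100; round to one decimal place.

N = 9.
Strictly below 106: 0. Equal to 106: 1.
PR = 1/9 × 100 = 11.1

11.1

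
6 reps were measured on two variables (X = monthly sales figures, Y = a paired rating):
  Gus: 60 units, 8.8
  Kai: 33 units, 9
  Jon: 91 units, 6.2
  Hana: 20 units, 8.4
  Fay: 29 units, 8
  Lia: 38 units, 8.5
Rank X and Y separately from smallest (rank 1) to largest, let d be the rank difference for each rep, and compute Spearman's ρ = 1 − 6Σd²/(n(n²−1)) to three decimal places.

-0.086

Ranks of variable 1: 5, 3, 6, 1, 2, 4
Ranks of variable 2: 5, 6, 1, 3, 2, 4
d = r₁ − r₂: 0, -3, 5, -2, 0, 0
d²: 0, 9, 25, 4, 0, 0; Σd² = 38
ρ = 1 − 6·38/(6·35) = 1 − 228/210 = -0.086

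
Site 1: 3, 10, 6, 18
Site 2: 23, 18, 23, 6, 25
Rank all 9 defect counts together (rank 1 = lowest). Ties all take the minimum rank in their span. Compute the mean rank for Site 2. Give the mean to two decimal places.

Sorted (ascending): 3, 6, 6, 10, 18, 18, 23, 23, 25
The 2 values of 6 occupy positions 2–3 → each gets rank 2.
The 2 values of 18 occupy positions 5–6 → each gets rank 5.
The 2 values of 23 occupy positions 7–8 → each gets rank 7.
Site 2 values → pooled ranks: 23→7, 18→5, 23→7, 6→2, 25→9
Mean rank = (7 + 5 + 7 + 2 + 9) / 5 = 6.00

6.00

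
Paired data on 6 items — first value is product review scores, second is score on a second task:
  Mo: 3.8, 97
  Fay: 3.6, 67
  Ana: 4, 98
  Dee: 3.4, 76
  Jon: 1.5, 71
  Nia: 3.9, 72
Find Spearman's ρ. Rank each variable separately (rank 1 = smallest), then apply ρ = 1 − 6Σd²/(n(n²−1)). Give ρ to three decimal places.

0.600

Ranks of variable 1: 4, 3, 6, 2, 1, 5
Ranks of variable 2: 5, 1, 6, 4, 2, 3
d = r₁ − r₂: -1, 2, 0, -2, -1, 2
d²: 1, 4, 0, 4, 1, 4; Σd² = 14
ρ = 1 − 6·14/(6·35) = 1 − 84/210 = 0.600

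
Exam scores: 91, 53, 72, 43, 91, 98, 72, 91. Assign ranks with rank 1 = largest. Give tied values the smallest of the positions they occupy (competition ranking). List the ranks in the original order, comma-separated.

2, 7, 5, 8, 2, 1, 5, 2

Sorted (descending): 98, 91, 91, 91, 72, 72, 53, 43
The 3 values of 91 occupy positions 2–4 → each gets rank 2.
The 2 values of 72 occupy positions 5–6 → each gets rank 5.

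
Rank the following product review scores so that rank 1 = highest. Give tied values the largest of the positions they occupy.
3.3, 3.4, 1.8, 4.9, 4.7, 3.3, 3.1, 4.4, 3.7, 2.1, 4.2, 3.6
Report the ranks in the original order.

9, 7, 12, 1, 2, 9, 10, 3, 5, 11, 4, 6

Sorted (descending): 4.9, 4.7, 4.4, 4.2, 3.7, 3.6, 3.4, 3.3, 3.3, 3.1, 2.1, 1.8
The 2 values of 3.3 occupy positions 8–9 → each gets rank 9.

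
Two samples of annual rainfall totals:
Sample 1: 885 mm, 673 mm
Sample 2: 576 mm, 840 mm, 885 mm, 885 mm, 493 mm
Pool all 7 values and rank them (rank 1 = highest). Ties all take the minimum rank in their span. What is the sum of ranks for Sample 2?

19

Sorted (descending): 885, 885, 885, 840, 673, 576, 493
The 3 values of 885 occupy positions 1–3 → each gets rank 1.
Sample 2 values → pooled ranks: 576→6, 840→4, 885→1, 885→1, 493→7
Rank sum = 6 + 4 + 1 + 1 + 7 = 19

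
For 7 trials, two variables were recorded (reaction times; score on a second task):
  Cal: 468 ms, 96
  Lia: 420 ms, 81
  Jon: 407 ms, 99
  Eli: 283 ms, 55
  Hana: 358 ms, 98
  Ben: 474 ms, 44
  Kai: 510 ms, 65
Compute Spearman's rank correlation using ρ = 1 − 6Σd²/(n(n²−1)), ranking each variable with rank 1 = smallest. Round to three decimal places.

-0.321

Ranks of variable 1: 5, 4, 3, 1, 2, 6, 7
Ranks of variable 2: 5, 4, 7, 2, 6, 1, 3
d = r₁ − r₂: 0, 0, -4, -1, -4, 5, 4
d²: 0, 0, 16, 1, 16, 25, 16; Σd² = 74
ρ = 1 − 6·74/(7·48) = 1 − 444/336 = -0.321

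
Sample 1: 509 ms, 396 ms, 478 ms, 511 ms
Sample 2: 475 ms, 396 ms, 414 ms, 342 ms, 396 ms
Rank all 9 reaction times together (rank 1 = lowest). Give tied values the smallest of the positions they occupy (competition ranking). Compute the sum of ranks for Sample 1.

Sorted (ascending): 342, 396, 396, 396, 414, 475, 478, 509, 511
The 3 values of 396 occupy positions 2–4 → each gets rank 2.
Sample 1 values → pooled ranks: 509→8, 396→2, 478→7, 511→9
Rank sum = 8 + 2 + 7 + 9 = 26

26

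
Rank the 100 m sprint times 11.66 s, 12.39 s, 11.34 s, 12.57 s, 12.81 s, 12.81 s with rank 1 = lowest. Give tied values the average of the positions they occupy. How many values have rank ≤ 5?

Sorted (ascending): 11.34, 11.66, 12.39, 12.57, 12.81, 12.81
The 2 values of 12.81 occupy positions 5–6 → average rank (5+6)/2 = 5.5.
Ranks ≤ 5: {1, 2, 3, 4} → 4 values.

4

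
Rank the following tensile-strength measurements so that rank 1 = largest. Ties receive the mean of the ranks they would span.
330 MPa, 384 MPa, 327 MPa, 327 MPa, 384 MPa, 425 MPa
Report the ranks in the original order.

4, 2.5, 5.5, 5.5, 2.5, 1

Sorted (descending): 425, 384, 384, 330, 327, 327
The 2 values of 384 occupy positions 2–3 → average rank (2+3)/2 = 2.5.
The 2 values of 327 occupy positions 5–6 → average rank (5+6)/2 = 5.5.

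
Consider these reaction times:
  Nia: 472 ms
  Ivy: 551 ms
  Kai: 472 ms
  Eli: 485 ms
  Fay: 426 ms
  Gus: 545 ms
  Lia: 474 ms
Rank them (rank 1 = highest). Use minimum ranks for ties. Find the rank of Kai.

5

Sorted (descending): 551, 545, 485, 474, 472, 472, 426
The 2 values of 472 occupy positions 5–6 → each gets rank 5.
Kai has value 472 ms → rank 5.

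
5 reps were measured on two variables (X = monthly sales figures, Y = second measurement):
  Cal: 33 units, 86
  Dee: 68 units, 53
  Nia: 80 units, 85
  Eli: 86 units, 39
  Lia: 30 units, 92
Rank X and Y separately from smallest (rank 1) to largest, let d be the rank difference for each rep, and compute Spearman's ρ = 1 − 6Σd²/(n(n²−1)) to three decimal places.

Ranks of variable 1: 2, 3, 4, 5, 1
Ranks of variable 2: 4, 2, 3, 1, 5
d = r₁ − r₂: -2, 1, 1, 4, -4
d²: 4, 1, 1, 16, 16; Σd² = 38
ρ = 1 − 6·38/(5·24) = 1 − 228/120 = -0.900

-0.900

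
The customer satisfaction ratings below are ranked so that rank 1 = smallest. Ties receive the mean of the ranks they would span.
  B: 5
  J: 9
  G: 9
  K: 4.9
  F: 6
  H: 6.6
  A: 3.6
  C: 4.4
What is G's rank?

Sorted (ascending): 3.6, 4.4, 4.9, 5, 6, 6.6, 9, 9
The 2 values of 9 occupy positions 7–8 → average rank (7+8)/2 = 7.5.
G has value 9 → rank 7.5.

7.5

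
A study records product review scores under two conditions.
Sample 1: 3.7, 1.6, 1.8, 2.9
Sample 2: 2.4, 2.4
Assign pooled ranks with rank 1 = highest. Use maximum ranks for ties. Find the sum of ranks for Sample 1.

Sorted (descending): 3.7, 2.9, 2.4, 2.4, 1.8, 1.6
The 2 values of 2.4 occupy positions 3–4 → each gets rank 4.
Sample 1 values → pooled ranks: 3.7→1, 1.6→6, 1.8→5, 2.9→2
Rank sum = 1 + 6 + 5 + 2 = 14

14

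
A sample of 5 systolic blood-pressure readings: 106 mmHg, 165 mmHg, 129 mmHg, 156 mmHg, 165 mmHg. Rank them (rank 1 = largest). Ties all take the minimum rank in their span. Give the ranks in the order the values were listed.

Sorted (descending): 165, 165, 156, 129, 106
The 2 values of 165 occupy positions 1–2 → each gets rank 1.

5, 1, 4, 3, 1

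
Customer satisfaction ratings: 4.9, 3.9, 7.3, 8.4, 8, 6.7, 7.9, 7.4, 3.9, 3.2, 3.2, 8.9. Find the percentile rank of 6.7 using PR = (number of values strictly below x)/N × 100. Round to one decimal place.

N = 12.
Strictly below 6.7: 5. Equal to 6.7: 1.
PR = 5/12 × 100 = 41.7

41.7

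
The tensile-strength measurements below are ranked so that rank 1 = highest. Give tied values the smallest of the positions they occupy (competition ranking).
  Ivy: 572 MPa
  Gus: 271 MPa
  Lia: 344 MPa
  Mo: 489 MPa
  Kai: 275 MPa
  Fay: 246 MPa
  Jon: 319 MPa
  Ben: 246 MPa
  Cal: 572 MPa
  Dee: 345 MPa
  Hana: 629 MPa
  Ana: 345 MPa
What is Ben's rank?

Sorted (descending): 629, 572, 572, 489, 345, 345, 344, 319, 275, 271, 246, 246
The 2 values of 572 occupy positions 2–3 → each gets rank 2.
The 2 values of 345 occupy positions 5–6 → each gets rank 5.
The 2 values of 246 occupy positions 11–12 → each gets rank 11.
Ben has value 246 MPa → rank 11.

11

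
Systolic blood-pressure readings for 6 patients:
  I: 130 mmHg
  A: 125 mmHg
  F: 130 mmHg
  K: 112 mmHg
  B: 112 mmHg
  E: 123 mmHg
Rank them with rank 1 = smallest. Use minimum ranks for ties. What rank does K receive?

1

Sorted (ascending): 112, 112, 123, 125, 130, 130
The 2 values of 112 occupy positions 1–2 → each gets rank 1.
The 2 values of 130 occupy positions 5–6 → each gets rank 5.
K has value 112 mmHg → rank 1.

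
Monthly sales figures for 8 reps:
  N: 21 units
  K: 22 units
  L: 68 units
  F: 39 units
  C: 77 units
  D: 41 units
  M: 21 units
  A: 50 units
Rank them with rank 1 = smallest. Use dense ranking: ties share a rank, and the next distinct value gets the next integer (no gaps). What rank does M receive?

1

Sorted (ascending): 21, 21, 22, 39, 41, 50, 68, 77
The 2 values of 21 share dense rank 1.
Remaining distinct values take the next consecutive integers.
M has value 21 units → rank 1.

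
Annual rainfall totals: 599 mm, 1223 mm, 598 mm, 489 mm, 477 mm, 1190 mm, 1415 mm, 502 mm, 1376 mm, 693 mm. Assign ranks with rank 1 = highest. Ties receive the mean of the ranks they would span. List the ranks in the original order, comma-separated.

6, 3, 7, 9, 10, 4, 1, 8, 2, 5

Sorted (descending): 1415, 1376, 1223, 1190, 693, 599, 598, 502, 489, 477
No ties — each value takes its position as its rank.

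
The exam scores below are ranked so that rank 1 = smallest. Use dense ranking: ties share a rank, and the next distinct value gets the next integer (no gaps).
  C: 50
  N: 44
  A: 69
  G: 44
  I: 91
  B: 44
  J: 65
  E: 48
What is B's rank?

1

Sorted (ascending): 44, 44, 44, 48, 50, 65, 69, 91
The 3 values of 44 share dense rank 1.
Remaining distinct values take the next consecutive integers.
B has value 44 → rank 1.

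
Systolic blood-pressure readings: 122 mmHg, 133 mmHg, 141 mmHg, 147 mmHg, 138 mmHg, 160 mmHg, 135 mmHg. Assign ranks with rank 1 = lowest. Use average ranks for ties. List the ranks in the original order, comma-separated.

Sorted (ascending): 122, 133, 135, 138, 141, 147, 160
No ties — each value takes its position as its rank.

1, 2, 5, 6, 4, 7, 3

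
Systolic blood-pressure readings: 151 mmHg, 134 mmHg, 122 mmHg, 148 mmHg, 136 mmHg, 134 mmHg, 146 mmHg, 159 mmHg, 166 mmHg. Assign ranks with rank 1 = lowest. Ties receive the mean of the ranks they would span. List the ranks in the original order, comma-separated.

Sorted (ascending): 122, 134, 134, 136, 146, 148, 151, 159, 166
The 2 values of 134 occupy positions 2–3 → average rank (2+3)/2 = 2.5.

7, 2.5, 1, 6, 4, 2.5, 5, 8, 9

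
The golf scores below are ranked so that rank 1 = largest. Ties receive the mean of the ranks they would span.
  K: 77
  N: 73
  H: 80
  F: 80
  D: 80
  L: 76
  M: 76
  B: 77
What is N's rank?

8

Sorted (descending): 80, 80, 80, 77, 77, 76, 76, 73
The 3 values of 80 occupy positions 1–3 → average rank 2.
The 2 values of 77 occupy positions 4–5 → average rank (4+5)/2 = 4.5.
The 2 values of 76 occupy positions 6–7 → average rank (6+7)/2 = 6.5.
N has value 73 → rank 8.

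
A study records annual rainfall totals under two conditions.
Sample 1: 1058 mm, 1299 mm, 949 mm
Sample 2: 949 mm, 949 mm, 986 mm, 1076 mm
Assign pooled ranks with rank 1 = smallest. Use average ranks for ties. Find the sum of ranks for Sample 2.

Sorted (ascending): 949, 949, 949, 986, 1058, 1076, 1299
The 3 values of 949 occupy positions 1–3 → average rank 2.
Sample 2 values → pooled ranks: 949→2, 949→2, 986→4, 1076→6
Rank sum = 2 + 2 + 4 + 6 = 14

14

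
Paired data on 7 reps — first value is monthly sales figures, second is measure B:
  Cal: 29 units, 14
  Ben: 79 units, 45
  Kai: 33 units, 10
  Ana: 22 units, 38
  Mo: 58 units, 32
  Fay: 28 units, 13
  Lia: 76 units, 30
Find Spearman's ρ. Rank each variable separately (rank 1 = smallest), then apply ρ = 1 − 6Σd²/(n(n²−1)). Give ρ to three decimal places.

0.321

Ranks of variable 1: 3, 7, 4, 1, 5, 2, 6
Ranks of variable 2: 3, 7, 1, 6, 5, 2, 4
d = r₁ − r₂: 0, 0, 3, -5, 0, 0, 2
d²: 0, 0, 9, 25, 0, 0, 4; Σd² = 38
ρ = 1 − 6·38/(7·48) = 1 − 228/336 = 0.321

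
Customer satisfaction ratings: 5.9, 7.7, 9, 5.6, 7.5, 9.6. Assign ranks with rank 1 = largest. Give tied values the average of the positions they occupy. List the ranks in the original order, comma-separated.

5, 3, 2, 6, 4, 1

Sorted (descending): 9.6, 9, 7.7, 7.5, 5.9, 5.6
No ties — each value takes its position as its rank.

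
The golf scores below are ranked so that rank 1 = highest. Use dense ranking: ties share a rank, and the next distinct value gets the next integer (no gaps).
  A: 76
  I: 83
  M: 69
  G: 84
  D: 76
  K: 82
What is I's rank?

2

Sorted (descending): 84, 83, 82, 76, 76, 69
The 2 values of 76 share dense rank 4.
Remaining distinct values take the next consecutive integers.
I has value 83 → rank 2.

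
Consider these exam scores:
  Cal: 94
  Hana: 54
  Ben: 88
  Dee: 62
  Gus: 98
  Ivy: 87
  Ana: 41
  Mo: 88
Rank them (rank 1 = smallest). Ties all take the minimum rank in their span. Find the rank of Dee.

3

Sorted (ascending): 41, 54, 62, 87, 88, 88, 94, 98
The 2 values of 88 occupy positions 5–6 → each gets rank 5.
Dee has value 62 → rank 3.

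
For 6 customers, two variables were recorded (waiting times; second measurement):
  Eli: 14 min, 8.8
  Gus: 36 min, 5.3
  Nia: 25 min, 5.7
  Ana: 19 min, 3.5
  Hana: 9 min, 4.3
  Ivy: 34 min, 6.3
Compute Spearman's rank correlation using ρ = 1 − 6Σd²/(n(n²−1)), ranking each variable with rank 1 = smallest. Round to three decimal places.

0.143

Ranks of variable 1: 2, 6, 4, 3, 1, 5
Ranks of variable 2: 6, 3, 4, 1, 2, 5
d = r₁ − r₂: -4, 3, 0, 2, -1, 0
d²: 16, 9, 0, 4, 1, 0; Σd² = 30
ρ = 1 − 6·30/(6·35) = 1 − 180/210 = 0.143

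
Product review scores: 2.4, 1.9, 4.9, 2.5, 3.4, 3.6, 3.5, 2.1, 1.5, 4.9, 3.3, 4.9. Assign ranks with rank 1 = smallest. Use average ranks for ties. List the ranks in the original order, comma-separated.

Sorted (ascending): 1.5, 1.9, 2.1, 2.4, 2.5, 3.3, 3.4, 3.5, 3.6, 4.9, 4.9, 4.9
The 3 values of 4.9 occupy positions 10–12 → average rank 11.

4, 2, 11, 5, 7, 9, 8, 3, 1, 11, 6, 11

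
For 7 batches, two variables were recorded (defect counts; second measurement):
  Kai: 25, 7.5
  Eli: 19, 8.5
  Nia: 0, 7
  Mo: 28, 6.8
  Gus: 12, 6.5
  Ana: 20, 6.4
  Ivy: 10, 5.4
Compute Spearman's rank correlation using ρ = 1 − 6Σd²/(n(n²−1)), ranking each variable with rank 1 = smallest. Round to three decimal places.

0.214

Ranks of variable 1: 6, 4, 1, 7, 3, 5, 2
Ranks of variable 2: 6, 7, 5, 4, 3, 2, 1
d = r₁ − r₂: 0, -3, -4, 3, 0, 3, 1
d²: 0, 9, 16, 9, 0, 9, 1; Σd² = 44
ρ = 1 − 6·44/(7·48) = 1 − 264/336 = 0.214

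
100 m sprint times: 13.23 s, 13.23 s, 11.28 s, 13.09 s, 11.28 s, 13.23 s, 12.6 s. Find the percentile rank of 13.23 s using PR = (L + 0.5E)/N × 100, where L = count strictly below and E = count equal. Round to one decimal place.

N = 7.
Strictly below 13.23: 4. Equal to 13.23: 3.
PR = (4 + 0.5·3)/7 × 100 = 78.6

78.6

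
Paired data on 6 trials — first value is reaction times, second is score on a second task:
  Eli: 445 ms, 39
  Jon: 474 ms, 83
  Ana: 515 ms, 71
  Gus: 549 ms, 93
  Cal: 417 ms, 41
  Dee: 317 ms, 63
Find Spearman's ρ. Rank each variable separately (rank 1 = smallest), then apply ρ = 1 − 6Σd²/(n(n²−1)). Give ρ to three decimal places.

Ranks of variable 1: 3, 4, 5, 6, 2, 1
Ranks of variable 2: 1, 5, 4, 6, 2, 3
d = r₁ − r₂: 2, -1, 1, 0, 0, -2
d²: 4, 1, 1, 0, 0, 4; Σd² = 10
ρ = 1 − 6·10/(6·35) = 1 − 60/210 = 0.714

0.714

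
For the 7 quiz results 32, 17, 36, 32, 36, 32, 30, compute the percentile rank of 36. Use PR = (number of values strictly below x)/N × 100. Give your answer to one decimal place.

N = 7.
Strictly below 36: 5. Equal to 36: 2.
PR = 5/7 × 100 = 71.4

71.4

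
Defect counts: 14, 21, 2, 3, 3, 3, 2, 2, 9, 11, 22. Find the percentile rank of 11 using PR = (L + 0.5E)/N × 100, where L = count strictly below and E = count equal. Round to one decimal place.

68.2

N = 11.
Strictly below 11: 7. Equal to 11: 1.
PR = (7 + 0.5·1)/11 × 100 = 68.2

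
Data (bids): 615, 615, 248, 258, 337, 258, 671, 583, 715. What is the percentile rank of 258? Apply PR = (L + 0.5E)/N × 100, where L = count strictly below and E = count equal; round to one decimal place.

N = 9.
Strictly below 258: 1. Equal to 258: 2.
PR = (1 + 0.5·2)/9 × 100 = 22.2

22.2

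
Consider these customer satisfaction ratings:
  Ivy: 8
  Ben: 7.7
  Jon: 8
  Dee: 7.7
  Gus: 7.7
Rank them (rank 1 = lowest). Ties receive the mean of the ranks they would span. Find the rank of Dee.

Sorted (ascending): 7.7, 7.7, 7.7, 8, 8
The 3 values of 7.7 occupy positions 1–3 → average rank 2.
The 2 values of 8 occupy positions 4–5 → average rank (4+5)/2 = 4.5.
Dee has value 7.7 → rank 2.

2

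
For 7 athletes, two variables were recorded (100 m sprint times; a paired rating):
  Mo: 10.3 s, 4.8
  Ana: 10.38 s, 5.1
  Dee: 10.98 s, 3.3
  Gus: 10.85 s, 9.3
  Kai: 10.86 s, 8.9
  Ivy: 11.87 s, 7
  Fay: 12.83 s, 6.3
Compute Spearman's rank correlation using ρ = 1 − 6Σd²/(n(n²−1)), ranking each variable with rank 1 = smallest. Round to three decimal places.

Ranks of variable 1: 1, 2, 5, 3, 4, 6, 7
Ranks of variable 2: 2, 3, 1, 7, 6, 5, 4
d = r₁ − r₂: -1, -1, 4, -4, -2, 1, 3
d²: 1, 1, 16, 16, 4, 1, 9; Σd² = 48
ρ = 1 − 6·48/(7·48) = 1 − 288/336 = 0.143

0.143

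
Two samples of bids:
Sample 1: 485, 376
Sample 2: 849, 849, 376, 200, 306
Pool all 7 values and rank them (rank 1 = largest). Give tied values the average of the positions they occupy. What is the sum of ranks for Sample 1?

Sorted (descending): 849, 849, 485, 376, 376, 306, 200
The 2 values of 849 occupy positions 1–2 → average rank (1+2)/2 = 1.5.
The 2 values of 376 occupy positions 4–5 → average rank (4+5)/2 = 4.5.
Sample 1 values → pooled ranks: 485→3, 376→4.5
Rank sum = 3 + 4.5 = 7.5

7.5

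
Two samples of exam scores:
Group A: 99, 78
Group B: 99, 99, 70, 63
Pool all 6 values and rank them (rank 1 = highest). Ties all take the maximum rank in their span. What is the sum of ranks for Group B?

Sorted (descending): 99, 99, 99, 78, 70, 63
The 3 values of 99 occupy positions 1–3 → each gets rank 3.
Group B values → pooled ranks: 99→3, 99→3, 70→5, 63→6
Rank sum = 3 + 3 + 5 + 6 = 17

17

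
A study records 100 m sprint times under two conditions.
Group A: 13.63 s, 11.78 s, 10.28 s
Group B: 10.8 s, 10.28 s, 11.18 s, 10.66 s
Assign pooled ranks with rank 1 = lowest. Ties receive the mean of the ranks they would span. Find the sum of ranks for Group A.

Sorted (ascending): 10.28, 10.28, 10.66, 10.8, 11.18, 11.78, 13.63
The 2 values of 10.28 occupy positions 1–2 → average rank (1+2)/2 = 1.5.
Group A values → pooled ranks: 13.63→7, 11.78→6, 10.28→1.5
Rank sum = 7 + 6 + 1.5 = 14.5

14.5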